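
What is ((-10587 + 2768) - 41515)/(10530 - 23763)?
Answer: 49334/13233 ≈ 3.7281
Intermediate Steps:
((-10587 + 2768) - 41515)/(10530 - 23763) = (-7819 - 41515)/(-13233) = -49334*(-1/13233) = 49334/13233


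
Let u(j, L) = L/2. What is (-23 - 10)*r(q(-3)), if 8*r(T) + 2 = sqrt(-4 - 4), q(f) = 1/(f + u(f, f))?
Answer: 33/4 - 33*I*sqrt(2)/4 ≈ 8.25 - 11.667*I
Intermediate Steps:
u(j, L) = L/2 (u(j, L) = L*(1/2) = L/2)
q(f) = 2/(3*f) (q(f) = 1/(f + f/2) = 1/(3*f/2) = 2/(3*f))
r(T) = -1/4 + I*sqrt(2)/4 (r(T) = -1/4 + sqrt(-4 - 4)/8 = -1/4 + sqrt(-8)/8 = -1/4 + (2*I*sqrt(2))/8 = -1/4 + I*sqrt(2)/4)
(-23 - 10)*r(q(-3)) = (-23 - 10)*(-1/4 + I*sqrt(2)/4) = -33*(-1/4 + I*sqrt(2)/4) = 33/4 - 33*I*sqrt(2)/4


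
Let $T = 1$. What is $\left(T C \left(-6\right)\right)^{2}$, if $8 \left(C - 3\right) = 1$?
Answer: $\frac{5625}{16} \approx 351.56$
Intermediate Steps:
$C = \frac{25}{8}$ ($C = 3 + \frac{1}{8} \cdot 1 = 3 + \frac{1}{8} = \frac{25}{8} \approx 3.125$)
$\left(T C \left(-6\right)\right)^{2} = \left(1 \cdot \frac{25}{8} \left(-6\right)\right)^{2} = \left(\frac{25}{8} \left(-6\right)\right)^{2} = \left(- \frac{75}{4}\right)^{2} = \frac{5625}{16}$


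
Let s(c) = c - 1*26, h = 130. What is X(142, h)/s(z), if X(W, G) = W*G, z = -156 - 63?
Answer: -3692/49 ≈ -75.347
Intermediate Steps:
z = -219
X(W, G) = G*W
s(c) = -26 + c (s(c) = c - 26 = -26 + c)
X(142, h)/s(z) = (130*142)/(-26 - 219) = 18460/(-245) = 18460*(-1/245) = -3692/49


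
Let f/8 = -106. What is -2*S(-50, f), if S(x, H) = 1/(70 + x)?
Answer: -⅒ ≈ -0.10000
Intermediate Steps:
f = -848 (f = 8*(-106) = -848)
-2*S(-50, f) = -2/(70 - 50) = -2/20 = -2*1/20 = -⅒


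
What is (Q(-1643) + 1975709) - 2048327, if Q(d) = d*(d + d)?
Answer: 5326280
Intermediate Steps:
Q(d) = 2*d² (Q(d) = d*(2*d) = 2*d²)
(Q(-1643) + 1975709) - 2048327 = (2*(-1643)² + 1975709) - 2048327 = (2*2699449 + 1975709) - 2048327 = (5398898 + 1975709) - 2048327 = 7374607 - 2048327 = 5326280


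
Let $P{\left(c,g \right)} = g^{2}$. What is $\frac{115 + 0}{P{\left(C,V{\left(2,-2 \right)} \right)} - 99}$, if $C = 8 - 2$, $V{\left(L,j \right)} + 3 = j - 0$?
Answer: $- \frac{115}{74} \approx -1.5541$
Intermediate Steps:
$V{\left(L,j \right)} = -3 + j$ ($V{\left(L,j \right)} = -3 + \left(j - 0\right) = -3 + \left(j + 0\right) = -3 + j$)
$C = 6$ ($C = 8 - 2 = 6$)
$\frac{115 + 0}{P{\left(C,V{\left(2,-2 \right)} \right)} - 99} = \frac{115 + 0}{\left(-3 - 2\right)^{2} - 99} = \frac{115}{\left(-5\right)^{2} - 99} = \frac{115}{25 - 99} = \frac{115}{-74} = 115 \left(- \frac{1}{74}\right) = - \frac{115}{74}$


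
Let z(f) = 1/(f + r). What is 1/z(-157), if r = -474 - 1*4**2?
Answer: -647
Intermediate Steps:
r = -490 (r = -474 - 1*16 = -474 - 16 = -490)
z(f) = 1/(-490 + f) (z(f) = 1/(f - 490) = 1/(-490 + f))
1/z(-157) = 1/(1/(-490 - 157)) = 1/(1/(-647)) = 1/(-1/647) = -647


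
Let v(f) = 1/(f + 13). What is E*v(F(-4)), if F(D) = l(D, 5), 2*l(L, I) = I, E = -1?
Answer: -2/31 ≈ -0.064516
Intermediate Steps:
l(L, I) = I/2
F(D) = 5/2 (F(D) = (½)*5 = 5/2)
v(f) = 1/(13 + f)
E*v(F(-4)) = -1/(13 + 5/2) = -1/31/2 = -1*2/31 = -2/31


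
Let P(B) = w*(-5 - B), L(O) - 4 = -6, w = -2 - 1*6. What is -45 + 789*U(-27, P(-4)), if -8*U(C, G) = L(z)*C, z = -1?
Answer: -21483/4 ≈ -5370.8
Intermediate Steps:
w = -8 (w = -2 - 6 = -8)
L(O) = -2 (L(O) = 4 - 6 = -2)
P(B) = 40 + 8*B (P(B) = -8*(-5 - B) = 40 + 8*B)
U(C, G) = C/4 (U(C, G) = -(-1)*C/4 = C/4)
-45 + 789*U(-27, P(-4)) = -45 + 789*((1/4)*(-27)) = -45 + 789*(-27/4) = -45 - 21303/4 = -21483/4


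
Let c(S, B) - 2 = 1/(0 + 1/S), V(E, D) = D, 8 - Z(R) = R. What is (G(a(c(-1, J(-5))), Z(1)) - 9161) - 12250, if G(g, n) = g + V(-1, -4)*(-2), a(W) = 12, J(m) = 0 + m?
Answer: -21391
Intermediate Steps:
Z(R) = 8 - R
J(m) = m
c(S, B) = 2 + S (c(S, B) = 2 + 1/(0 + 1/S) = 2 + 1/(1/S) = 2 + S)
G(g, n) = 8 + g (G(g, n) = g - 4*(-2) = g + 8 = 8 + g)
(G(a(c(-1, J(-5))), Z(1)) - 9161) - 12250 = ((8 + 12) - 9161) - 12250 = (20 - 9161) - 12250 = -9141 - 12250 = -21391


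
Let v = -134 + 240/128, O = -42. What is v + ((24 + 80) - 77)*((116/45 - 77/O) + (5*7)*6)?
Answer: 226279/40 ≈ 5657.0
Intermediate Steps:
v = -1057/8 (v = -134 + 240*(1/128) = -134 + 15/8 = -1057/8 ≈ -132.13)
v + ((24 + 80) - 77)*((116/45 - 77/O) + (5*7)*6) = -1057/8 + ((24 + 80) - 77)*((116/45 - 77/(-42)) + (5*7)*6) = -1057/8 + (104 - 77)*((116*(1/45) - 77*(-1/42)) + 35*6) = -1057/8 + 27*((116/45 + 11/6) + 210) = -1057/8 + 27*(397/90 + 210) = -1057/8 + 27*(19297/90) = -1057/8 + 57891/10 = 226279/40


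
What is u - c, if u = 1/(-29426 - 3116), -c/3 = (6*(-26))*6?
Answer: -91377937/32542 ≈ -2808.0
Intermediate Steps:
c = 2808 (c = -3*6*(-26)*6 = -(-468)*6 = -3*(-936) = 2808)
u = -1/32542 (u = 1/(-32542) = -1/32542 ≈ -3.0730e-5)
u - c = -1/32542 - 1*2808 = -1/32542 - 2808 = -91377937/32542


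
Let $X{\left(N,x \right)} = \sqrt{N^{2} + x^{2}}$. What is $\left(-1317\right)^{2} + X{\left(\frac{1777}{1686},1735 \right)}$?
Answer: $1734489 + \frac{\sqrt{8556856701829}}{1686} \approx 1.7362 \cdot 10^{6}$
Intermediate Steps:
$\left(-1317\right)^{2} + X{\left(\frac{1777}{1686},1735 \right)} = \left(-1317\right)^{2} + \sqrt{\left(\frac{1777}{1686}\right)^{2} + 1735^{2}} = 1734489 + \sqrt{\left(1777 \cdot \frac{1}{1686}\right)^{2} + 3010225} = 1734489 + \sqrt{\left(\frac{1777}{1686}\right)^{2} + 3010225} = 1734489 + \sqrt{\frac{3157729}{2842596} + 3010225} = 1734489 + \sqrt{\frac{8556856701829}{2842596}} = 1734489 + \frac{\sqrt{8556856701829}}{1686}$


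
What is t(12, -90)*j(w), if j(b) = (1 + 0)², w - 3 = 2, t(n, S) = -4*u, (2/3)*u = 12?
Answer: -72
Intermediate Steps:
u = 18 (u = (3/2)*12 = 18)
t(n, S) = -72 (t(n, S) = -4*18 = -72)
w = 5 (w = 3 + 2 = 5)
j(b) = 1 (j(b) = 1² = 1)
t(12, -90)*j(w) = -72*1 = -72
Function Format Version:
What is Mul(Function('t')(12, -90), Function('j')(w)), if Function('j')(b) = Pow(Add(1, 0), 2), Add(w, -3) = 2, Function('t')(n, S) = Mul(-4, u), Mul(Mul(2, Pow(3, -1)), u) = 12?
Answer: -72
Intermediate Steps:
u = 18 (u = Mul(Rational(3, 2), 12) = 18)
Function('t')(n, S) = -72 (Function('t')(n, S) = Mul(-4, 18) = -72)
w = 5 (w = Add(3, 2) = 5)
Function('j')(b) = 1 (Function('j')(b) = Pow(1, 2) = 1)
Mul(Function('t')(12, -90), Function('j')(w)) = Mul(-72, 1) = -72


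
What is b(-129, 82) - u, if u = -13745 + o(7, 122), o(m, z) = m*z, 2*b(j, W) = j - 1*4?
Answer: 25649/2 ≈ 12825.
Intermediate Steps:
b(j, W) = -2 + j/2 (b(j, W) = (j - 1*4)/2 = (j - 4)/2 = (-4 + j)/2 = -2 + j/2)
u = -12891 (u = -13745 + 7*122 = -13745 + 854 = -12891)
b(-129, 82) - u = (-2 + (½)*(-129)) - 1*(-12891) = (-2 - 129/2) + 12891 = -133/2 + 12891 = 25649/2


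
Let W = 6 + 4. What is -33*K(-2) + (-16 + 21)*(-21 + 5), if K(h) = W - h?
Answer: -476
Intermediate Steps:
W = 10
K(h) = 10 - h
-33*K(-2) + (-16 + 21)*(-21 + 5) = -33*(10 - 1*(-2)) + (-16 + 21)*(-21 + 5) = -33*(10 + 2) + 5*(-16) = -33*12 - 80 = -396 - 80 = -476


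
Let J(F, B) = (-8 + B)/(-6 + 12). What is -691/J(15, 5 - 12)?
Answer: 1382/5 ≈ 276.40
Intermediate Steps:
J(F, B) = -4/3 + B/6 (J(F, B) = (-8 + B)/6 = (-8 + B)*(1/6) = -4/3 + B/6)
-691/J(15, 5 - 12) = -691/(-4/3 + (5 - 12)/6) = -691/(-4/3 + (1/6)*(-7)) = -691/(-4/3 - 7/6) = -691/(-5/2) = -691*(-2/5) = 1382/5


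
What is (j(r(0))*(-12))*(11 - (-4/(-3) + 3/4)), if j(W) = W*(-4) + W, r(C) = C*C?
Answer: 0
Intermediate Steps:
r(C) = C²
j(W) = -3*W (j(W) = -4*W + W = -3*W)
(j(r(0))*(-12))*(11 - (-4/(-3) + 3/4)) = (-3*0²*(-12))*(11 - (-4/(-3) + 3/4)) = (-3*0*(-12))*(11 - (-4*(-⅓) + 3*(¼))) = (0*(-12))*(11 - (4/3 + ¾)) = 0*(11 - 1*25/12) = 0*(11 - 25/12) = 0*(107/12) = 0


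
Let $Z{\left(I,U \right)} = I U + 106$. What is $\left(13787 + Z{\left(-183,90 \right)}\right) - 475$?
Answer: $-3052$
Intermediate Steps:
$Z{\left(I,U \right)} = 106 + I U$
$\left(13787 + Z{\left(-183,90 \right)}\right) - 475 = \left(13787 + \left(106 - 16470\right)\right) - 475 = \left(13787 - 16364\right) - 475 = -2577 - 475 = -3052$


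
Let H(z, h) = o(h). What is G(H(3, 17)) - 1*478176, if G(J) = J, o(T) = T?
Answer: -478159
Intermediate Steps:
H(z, h) = h
G(H(3, 17)) - 1*478176 = 17 - 1*478176 = 17 - 478176 = -478159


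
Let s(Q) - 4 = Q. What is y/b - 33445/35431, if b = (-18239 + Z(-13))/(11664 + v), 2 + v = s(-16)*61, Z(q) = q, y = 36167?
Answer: -7003336438375/323343306 ≈ -21659.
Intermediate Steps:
s(Q) = 4 + Q
v = -734 (v = -2 + (4 - 16)*61 = -2 - 12*61 = -2 - 732 = -734)
b = -9126/5465 (b = (-18239 - 13)/(11664 - 734) = -18252/10930 = -18252*1/10930 = -9126/5465 ≈ -1.6699)
y/b - 33445/35431 = 36167/(-9126/5465) - 33445/35431 = 36167*(-5465/9126) - 33445*1/35431 = -197652655/9126 - 33445/35431 = -7003336438375/323343306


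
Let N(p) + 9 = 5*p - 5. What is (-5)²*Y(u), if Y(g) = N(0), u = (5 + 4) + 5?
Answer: -350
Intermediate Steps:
u = 14 (u = 9 + 5 = 14)
N(p) = -14 + 5*p (N(p) = -9 + (5*p - 5) = -9 + (-5 + 5*p) = -14 + 5*p)
Y(g) = -14 (Y(g) = -14 + 5*0 = -14 + 0 = -14)
(-5)²*Y(u) = (-5)²*(-14) = 25*(-14) = -350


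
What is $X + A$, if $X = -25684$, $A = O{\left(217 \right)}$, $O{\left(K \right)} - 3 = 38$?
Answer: $-25643$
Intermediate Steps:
$O{\left(K \right)} = 41$ ($O{\left(K \right)} = 3 + 38 = 41$)
$A = 41$
$X + A = -25684 + 41 = -25643$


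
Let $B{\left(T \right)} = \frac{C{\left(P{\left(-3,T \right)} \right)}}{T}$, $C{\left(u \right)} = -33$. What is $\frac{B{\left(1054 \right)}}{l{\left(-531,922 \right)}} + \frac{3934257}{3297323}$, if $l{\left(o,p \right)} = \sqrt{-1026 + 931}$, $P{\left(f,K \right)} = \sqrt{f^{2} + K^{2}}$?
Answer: $\frac{3934257}{3297323} + \frac{33 i \sqrt{95}}{100130} \approx 1.1932 + 0.0032123 i$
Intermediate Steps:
$P{\left(f,K \right)} = \sqrt{K^{2} + f^{2}}$
$l{\left(o,p \right)} = i \sqrt{95}$ ($l{\left(o,p \right)} = \sqrt{-95} = i \sqrt{95}$)
$B{\left(T \right)} = - \frac{33}{T}$
$\frac{B{\left(1054 \right)}}{l{\left(-531,922 \right)}} + \frac{3934257}{3297323} = \frac{\left(-33\right) \frac{1}{1054}}{i \sqrt{95}} + \frac{3934257}{3297323} = \left(-33\right) \frac{1}{1054} \left(- \frac{i \sqrt{95}}{95}\right) + 3934257 \cdot \frac{1}{3297323} = - \frac{33 \left(- \frac{i \sqrt{95}}{95}\right)}{1054} + \frac{3934257}{3297323} = \frac{33 i \sqrt{95}}{100130} + \frac{3934257}{3297323} = \frac{3934257}{3297323} + \frac{33 i \sqrt{95}}{100130}$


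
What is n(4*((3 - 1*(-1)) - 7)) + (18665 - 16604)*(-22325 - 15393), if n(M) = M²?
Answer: -77736654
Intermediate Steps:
n(4*((3 - 1*(-1)) - 7)) + (18665 - 16604)*(-22325 - 15393) = (4*((3 - 1*(-1)) - 7))² + (18665 - 16604)*(-22325 - 15393) = (4*((3 + 1) - 7))² + 2061*(-37718) = (4*(4 - 7))² - 77736798 = (4*(-3))² - 77736798 = (-12)² - 77736798 = 144 - 77736798 = -77736654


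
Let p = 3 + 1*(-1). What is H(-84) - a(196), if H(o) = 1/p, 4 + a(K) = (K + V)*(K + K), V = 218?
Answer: -324567/2 ≈ -1.6228e+5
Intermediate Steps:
a(K) = -4 + 2*K*(218 + K) (a(K) = -4 + (K + 218)*(K + K) = -4 + (218 + K)*(2*K) = -4 + 2*K*(218 + K))
p = 2 (p = 3 - 1 = 2)
H(o) = ½ (H(o) = 1/2 = ½)
H(-84) - a(196) = ½ - (-4 + 2*196² + 436*196) = ½ - (-4 + 2*38416 + 85456) = ½ - (-4 + 76832 + 85456) = ½ - 1*162284 = ½ - 162284 = -324567/2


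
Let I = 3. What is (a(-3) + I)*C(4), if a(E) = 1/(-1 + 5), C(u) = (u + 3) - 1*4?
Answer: 39/4 ≈ 9.7500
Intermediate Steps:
C(u) = -1 + u (C(u) = (3 + u) - 4 = -1 + u)
a(E) = ¼ (a(E) = 1/4 = ¼)
(a(-3) + I)*C(4) = (¼ + 3)*(-1 + 4) = (13/4)*3 = 39/4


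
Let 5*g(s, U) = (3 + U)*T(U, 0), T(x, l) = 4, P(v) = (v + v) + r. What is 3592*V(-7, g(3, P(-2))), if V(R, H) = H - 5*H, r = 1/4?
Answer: 43104/5 ≈ 8620.8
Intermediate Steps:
r = ¼ ≈ 0.25000
P(v) = ¼ + 2*v (P(v) = (v + v) + ¼ = 2*v + ¼ = ¼ + 2*v)
g(s, U) = 12/5 + 4*U/5 (g(s, U) = ((3 + U)*4)/5 = (12 + 4*U)/5 = 12/5 + 4*U/5)
V(R, H) = -4*H
3592*V(-7, g(3, P(-2))) = 3592*(-4*(12/5 + 4*(¼ + 2*(-2))/5)) = 3592*(-4*(12/5 + 4*(¼ - 4)/5)) = 3592*(-4*(12/5 + (⅘)*(-15/4))) = 3592*(-4*(12/5 - 3)) = 3592*(-4*(-⅗)) = 3592*(12/5) = 43104/5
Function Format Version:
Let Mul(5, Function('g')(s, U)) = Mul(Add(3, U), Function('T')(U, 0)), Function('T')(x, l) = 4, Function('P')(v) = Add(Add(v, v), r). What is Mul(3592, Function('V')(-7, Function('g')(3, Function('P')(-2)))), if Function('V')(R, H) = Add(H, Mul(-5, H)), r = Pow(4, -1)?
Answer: Rational(43104, 5) ≈ 8620.8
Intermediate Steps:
r = Rational(1, 4) ≈ 0.25000
Function('P')(v) = Add(Rational(1, 4), Mul(2, v)) (Function('P')(v) = Add(Add(v, v), Rational(1, 4)) = Add(Mul(2, v), Rational(1, 4)) = Add(Rational(1, 4), Mul(2, v)))
Function('g')(s, U) = Add(Rational(12, 5), Mul(Rational(4, 5), U)) (Function('g')(s, U) = Mul(Rational(1, 5), Mul(Add(3, U), 4)) = Mul(Rational(1, 5), Add(12, Mul(4, U))) = Add(Rational(12, 5), Mul(Rational(4, 5), U)))
Function('V')(R, H) = Mul(-4, H)
Mul(3592, Function('V')(-7, Function('g')(3, Function('P')(-2)))) = Mul(3592, Mul(-4, Add(Rational(12, 5), Mul(Rational(4, 5), Add(Rational(1, 4), Mul(2, -2)))))) = Mul(3592, Mul(-4, Add(Rational(12, 5), Mul(Rational(4, 5), Add(Rational(1, 4), -4))))) = Mul(3592, Mul(-4, Add(Rational(12, 5), Mul(Rational(4, 5), Rational(-15, 4))))) = Mul(3592, Mul(-4, Add(Rational(12, 5), -3))) = Mul(3592, Mul(-4, Rational(-3, 5))) = Mul(3592, Rational(12, 5)) = Rational(43104, 5)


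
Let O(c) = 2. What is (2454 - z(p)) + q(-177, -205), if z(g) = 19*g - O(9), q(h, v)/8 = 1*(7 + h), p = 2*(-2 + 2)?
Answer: 1096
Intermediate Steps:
p = 0 (p = 2*0 = 0)
q(h, v) = 56 + 8*h (q(h, v) = 8*(1*(7 + h)) = 8*(7 + h) = 56 + 8*h)
z(g) = -2 + 19*g (z(g) = 19*g - 1*2 = 19*g - 2 = -2 + 19*g)
(2454 - z(p)) + q(-177, -205) = (2454 - (-2 + 19*0)) + (56 + 8*(-177)) = (2454 - (-2 + 0)) + (56 - 1416) = (2454 - 1*(-2)) - 1360 = (2454 + 2) - 1360 = 2456 - 1360 = 1096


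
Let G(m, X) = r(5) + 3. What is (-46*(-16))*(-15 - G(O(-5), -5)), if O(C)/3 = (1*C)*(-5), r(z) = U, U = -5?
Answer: -9568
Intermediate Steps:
r(z) = -5
O(C) = -15*C (O(C) = 3*((1*C)*(-5)) = 3*(C*(-5)) = 3*(-5*C) = -15*C)
G(m, X) = -2 (G(m, X) = -5 + 3 = -2)
(-46*(-16))*(-15 - G(O(-5), -5)) = (-46*(-16))*(-15 - 1*(-2)) = 736*(-15 + 2) = 736*(-13) = -9568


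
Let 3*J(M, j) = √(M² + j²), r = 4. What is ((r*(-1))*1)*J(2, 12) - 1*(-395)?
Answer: 395 - 8*√37/3 ≈ 378.78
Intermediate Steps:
J(M, j) = √(M² + j²)/3
((r*(-1))*1)*J(2, 12) - 1*(-395) = ((4*(-1))*1)*(√(2² + 12²)/3) - 1*(-395) = (-4*1)*(√(4 + 144)/3) + 395 = -4*√148/3 + 395 = -4*2*√37/3 + 395 = -8*√37/3 + 395 = 395 - 8*√37/3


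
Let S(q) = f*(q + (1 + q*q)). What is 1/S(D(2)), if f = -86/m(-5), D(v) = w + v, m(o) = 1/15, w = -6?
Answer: -1/16770 ≈ -5.9630e-5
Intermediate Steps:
m(o) = 1/15
D(v) = -6 + v
f = -1290 (f = -86/1/15 = -86*15 = -1290)
S(q) = -1290 - 1290*q - 1290*q² (S(q) = -1290*(q + (1 + q*q)) = -1290*(q + (1 + q²)) = -1290*(1 + q + q²) = -1290 - 1290*q - 1290*q²)
1/S(D(2)) = 1/(-1290 - 1290*(-6 + 2) - 1290*(-6 + 2)²) = 1/(-1290 - 1290*(-4) - 1290*(-4)²) = 1/(-1290 + 5160 - 1290*16) = 1/(-1290 + 5160 - 20640) = 1/(-16770) = -1/16770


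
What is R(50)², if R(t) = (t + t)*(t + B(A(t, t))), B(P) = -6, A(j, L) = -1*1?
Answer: 19360000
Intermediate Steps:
A(j, L) = -1
R(t) = 2*t*(-6 + t) (R(t) = (t + t)*(t - 6) = (2*t)*(-6 + t) = 2*t*(-6 + t))
R(50)² = (2*50*(-6 + 50))² = (2*50*44)² = 4400² = 19360000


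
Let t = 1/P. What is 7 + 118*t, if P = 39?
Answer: 391/39 ≈ 10.026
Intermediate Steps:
t = 1/39 ≈ 0.025641
7 + 118*t = 7 + 118*(1/39) = 7 + 118/39 = 391/39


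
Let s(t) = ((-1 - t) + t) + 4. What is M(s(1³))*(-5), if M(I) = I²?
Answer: -45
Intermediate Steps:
s(t) = 3 (s(t) = -1 + 4 = 3)
M(s(1³))*(-5) = 3²*(-5) = 9*(-5) = -45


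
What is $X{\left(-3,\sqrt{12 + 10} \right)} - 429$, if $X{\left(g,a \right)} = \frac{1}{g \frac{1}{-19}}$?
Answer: $- \frac{1268}{3} \approx -422.67$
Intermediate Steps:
$X{\left(g,a \right)} = - \frac{19}{g}$ ($X{\left(g,a \right)} = \frac{1}{g \left(- \frac{1}{19}\right)} = \frac{1}{\left(- \frac{1}{19}\right) g} = - \frac{19}{g}$)
$X{\left(-3,\sqrt{12 + 10} \right)} - 429 = - \frac{19}{-3} - 429 = \left(-19\right) \left(- \frac{1}{3}\right) - 429 = \frac{19}{3} - 429 = - \frac{1268}{3}$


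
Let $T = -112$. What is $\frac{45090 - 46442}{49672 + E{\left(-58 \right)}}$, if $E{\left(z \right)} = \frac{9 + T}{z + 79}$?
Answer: $- \frac{28392}{1043009} \approx -0.027221$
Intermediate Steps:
$E{\left(z \right)} = - \frac{103}{79 + z}$ ($E{\left(z \right)} = \frac{9 - 112}{z + 79} = - \frac{103}{79 + z}$)
$\frac{45090 - 46442}{49672 + E{\left(-58 \right)}} = \frac{45090 - 46442}{49672 - \frac{103}{79 - 58}} = - \frac{1352}{49672 - \frac{103}{21}} = - \frac{1352}{\frac{1043009}{21}} = \left(-1352\right) \frac{21}{1043009} = - \frac{28392}{1043009}$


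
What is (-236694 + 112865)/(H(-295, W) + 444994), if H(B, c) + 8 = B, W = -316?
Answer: -123829/444691 ≈ -0.27846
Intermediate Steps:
H(B, c) = -8 + B
(-236694 + 112865)/(H(-295, W) + 444994) = (-236694 + 112865)/((-8 - 295) + 444994) = -123829/(-303 + 444994) = -123829/444691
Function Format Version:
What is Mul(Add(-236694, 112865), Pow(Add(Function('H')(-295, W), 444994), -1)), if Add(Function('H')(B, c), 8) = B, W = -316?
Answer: Rational(-123829, 444691) ≈ -0.27846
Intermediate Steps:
Function('H')(B, c) = Add(-8, B)
Mul(Add(-236694, 112865), Pow(Add(Function('H')(-295, W), 444994), -1)) = Mul(Add(-236694, 112865), Pow(Add(Add(-8, -295), 444994), -1)) = Mul(-123829, Pow(Add(-303, 444994), -1)) = Mul(-123829, Pow(444691, -1)) = Mul(-123829, Rational(1, 444691)) = Rational(-123829, 444691)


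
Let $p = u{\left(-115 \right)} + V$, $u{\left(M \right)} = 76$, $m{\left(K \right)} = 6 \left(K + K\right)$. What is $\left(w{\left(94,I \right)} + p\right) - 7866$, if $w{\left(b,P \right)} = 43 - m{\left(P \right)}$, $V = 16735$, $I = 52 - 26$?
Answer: $8676$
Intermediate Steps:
$I = 26$
$m{\left(K \right)} = 12 K$ ($m{\left(K \right)} = 6 \cdot 2 K = 12 K$)
$w{\left(b,P \right)} = 43 - 12 P$
$p = 16811$ ($p = 76 + 16735 = 16811$)
$\left(w{\left(94,I \right)} + p\right) - 7866 = \left(\left(43 - 312\right) + 16811\right) - 7866 = \left(-269 + 16811\right) - 7866 = 16542 - 7866 = 8676$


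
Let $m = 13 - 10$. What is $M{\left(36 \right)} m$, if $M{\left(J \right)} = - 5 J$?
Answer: $-540$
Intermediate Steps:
$m = 3$
$M{\left(36 \right)} m = \left(-5\right) 36 \cdot 3 = \left(-180\right) 3 = -540$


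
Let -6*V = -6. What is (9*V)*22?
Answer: 198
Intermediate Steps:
V = 1 (V = -⅙*(-6) = 1)
(9*V)*22 = (9*1)*22 = 9*22 = 198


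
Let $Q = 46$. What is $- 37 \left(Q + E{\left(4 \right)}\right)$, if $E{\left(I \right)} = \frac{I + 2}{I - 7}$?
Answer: $-1628$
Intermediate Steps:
$E{\left(I \right)} = \frac{2 + I}{-7 + I}$
$- 37 \left(Q + E{\left(4 \right)}\right) = - 37 \left(46 + \frac{2 + 4}{-7 + 4}\right) = - 37 \left(46 + \frac{1}{-3} \cdot 6\right) = - 37 \left(46 - 2\right) = \left(-37\right) 44 = -1628$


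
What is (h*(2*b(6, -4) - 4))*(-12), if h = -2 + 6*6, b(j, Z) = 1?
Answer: 816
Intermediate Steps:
h = 34 (h = -2 + 36 = 34)
(h*(2*b(6, -4) - 4))*(-12) = (34*(2*1 - 4))*(-12) = (34*(2 - 4))*(-12) = (34*(-2))*(-12) = -68*(-12) = 816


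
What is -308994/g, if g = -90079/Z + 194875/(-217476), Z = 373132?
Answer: 783562964361219/2884503722 ≈ 2.7165e+5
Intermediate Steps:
g = -5769007444/5071703427 (g = -90079/373132 + 194875/(-217476) = -90079*1/373132 + 194875*(-1/217476) = -90079/373132 - 194875/217476 = -5769007444/5071703427 ≈ -1.1375)
-308994/g = -308994/(-5769007444/5071703427) = -308994*(-5071703427/5769007444) = 783562964361219/2884503722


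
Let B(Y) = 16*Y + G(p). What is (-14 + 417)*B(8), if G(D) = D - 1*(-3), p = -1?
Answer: 52390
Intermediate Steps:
G(D) = 3 + D (G(D) = D + 3 = 3 + D)
B(Y) = 2 + 16*Y (B(Y) = 16*Y + (3 - 1) = 16*Y + 2 = 2 + 16*Y)
(-14 + 417)*B(8) = (-14 + 417)*(2 + 16*8) = 403*(2 + 128) = 403*130 = 52390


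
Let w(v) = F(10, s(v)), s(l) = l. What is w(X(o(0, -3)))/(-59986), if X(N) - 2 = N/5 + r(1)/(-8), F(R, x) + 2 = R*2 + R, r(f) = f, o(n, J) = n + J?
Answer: -14/29993 ≈ -0.00046678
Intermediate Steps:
o(n, J) = J + n
F(R, x) = -2 + 3*R (F(R, x) = -2 + (R*2 + R) = -2 + (2*R + R) = -2 + 3*R)
X(N) = 15/8 + N/5 (X(N) = 2 + (N/5 + 1/(-8)) = 2 + (N*(1/5) + 1*(-1/8)) = 2 + (N/5 - 1/8) = 2 + (-1/8 + N/5) = 15/8 + N/5)
w(v) = 28 (w(v) = -2 + 3*10 = -2 + 30 = 28)
w(X(o(0, -3)))/(-59986) = 28/(-59986) = 28*(-1/59986) = -14/29993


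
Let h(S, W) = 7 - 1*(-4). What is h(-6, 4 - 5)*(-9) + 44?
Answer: -55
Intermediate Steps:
h(S, W) = 11 (h(S, W) = 7 + 4 = 11)
h(-6, 4 - 5)*(-9) + 44 = 11*(-9) + 44 = -99 + 44 = -55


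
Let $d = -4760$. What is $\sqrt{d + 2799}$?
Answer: $i \sqrt{1961} \approx 44.283 i$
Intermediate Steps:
$\sqrt{d + 2799} = \sqrt{-4760 + 2799} = \sqrt{-1961} = i \sqrt{1961}$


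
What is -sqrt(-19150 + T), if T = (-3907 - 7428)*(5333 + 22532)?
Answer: -5*I*sqrt(12634757) ≈ -17773.0*I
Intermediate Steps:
T = -315849775 (T = -11335*27865 = -315849775)
-sqrt(-19150 + T) = -sqrt(-19150 - 315849775) = -sqrt(-315868925) = -5*I*sqrt(12634757)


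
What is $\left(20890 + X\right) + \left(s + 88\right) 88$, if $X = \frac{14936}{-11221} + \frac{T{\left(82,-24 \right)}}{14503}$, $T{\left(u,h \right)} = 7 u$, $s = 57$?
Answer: $\frac{5475929008996}{162738163} \approx 33649.0$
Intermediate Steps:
$X = - \frac{210175954}{162738163}$ ($X = \frac{14936}{-11221} + \frac{7 \cdot 82}{14503} = 14936 \left(- \frac{1}{11221}\right) + 574 \cdot \frac{1}{14503} = - \frac{14936}{11221} + \frac{574}{14503} = - \frac{210175954}{162738163} \approx -1.2915$)
$\left(20890 + X\right) + \left(s + 88\right) 88 = \left(20890 - \frac{210175954}{162738163}\right) + \left(57 + 88\right) 88 = \frac{3399390049116}{162738163} + 145 \cdot 88 = \frac{3399390049116}{162738163} + 12760 = \frac{5475929008996}{162738163}$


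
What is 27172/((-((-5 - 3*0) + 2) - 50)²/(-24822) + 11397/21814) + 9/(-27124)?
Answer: 49883559144654069/795781569724 ≈ 62685.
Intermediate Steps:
27172/((-((-5 - 3*0) + 2) - 50)²/(-24822) + 11397/21814) + 9/(-27124) = 27172/((-((-5 + 0) + 2) - 50)²*(-1/24822) + 11397*(1/21814)) + 9*(-1/27124) = 27172/((-(-5 + 2) - 50)²*(-1/24822) + 11397/21814) - 9/27124 = 27172/((-1*(-3) - 50)²*(-1/24822) + 11397/21814) - 9/27124 = 27172/((3 - 50)²*(-1/24822) + 11397/21814) - 9/27124 = 27172/((-47)²*(-1/24822) + 11397/21814) - 9/27124 = 27172/(2209*(-1/24822) + 11397/21814) - 9/27124 = 27172/(-2209/24822 + 11397/21814) - 9/27124 = 27172/(58677302/135366777) - 9/27124 = 27172*(135366777/58677302) - 9/27124 = 1839093032322/29338651 - 9/27124 = 49883559144654069/795781569724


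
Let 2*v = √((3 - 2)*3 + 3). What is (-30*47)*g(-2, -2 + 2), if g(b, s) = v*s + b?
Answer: 2820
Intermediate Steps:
v = √6/2 (v = √((3 - 2)*3 + 3)/2 = √(1*3 + 3)/2 = √(3 + 3)/2 = √6/2 ≈ 1.2247)
g(b, s) = b + s*√6/2 (g(b, s) = (√6/2)*s + b = s*√6/2 + b = b + s*√6/2)
(-30*47)*g(-2, -2 + 2) = (-30*47)*(-2 + (-2 + 2)*√6/2) = -1410*(-2 + (½)*0*√6) = -1410*(-2 + 0) = -1410*(-2) = 2820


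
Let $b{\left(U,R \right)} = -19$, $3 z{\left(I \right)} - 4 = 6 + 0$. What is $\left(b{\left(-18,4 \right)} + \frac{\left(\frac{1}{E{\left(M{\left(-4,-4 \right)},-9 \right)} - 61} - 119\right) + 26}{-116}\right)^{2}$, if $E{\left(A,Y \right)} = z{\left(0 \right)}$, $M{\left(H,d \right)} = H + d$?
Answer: $\frac{8335690000}{25170289} \approx 331.17$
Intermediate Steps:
$z{\left(I \right)} = \frac{10}{3}$ ($z{\left(I \right)} = \frac{4}{3} + \frac{6 + 0}{3} = \frac{4}{3} + \frac{1}{3} \cdot 6 = \frac{4}{3} + 2 = \frac{10}{3}$)
$E{\left(A,Y \right)} = \frac{10}{3}$
$\left(b{\left(-18,4 \right)} + \frac{\left(\frac{1}{E{\left(M{\left(-4,-4 \right)},-9 \right)} - 61} - 119\right) + 26}{-116}\right)^{2} = \left(-19 + \frac{\left(\frac{1}{\frac{10}{3} - 61} - 119\right) + 26}{-116}\right)^{2} = \left(-19 + \left(\left(\frac{1}{\frac{10}{3} - 61} - 119\right) + 26\right) \left(- \frac{1}{116}\right)\right)^{2} = \left(-19 + \left(\left(\frac{1}{- \frac{173}{3}} - 119\right) + 26\right) \left(- \frac{1}{116}\right)\right)^{2} = \left(-19 + \left(\left(- \frac{3}{173} - 119\right) + 26\right) \left(- \frac{1}{116}\right)\right)^{2} = \left(-19 + \left(- \frac{20590}{173} + 26\right) \left(- \frac{1}{116}\right)\right)^{2} = \left(-19 - - \frac{4023}{5017}\right)^{2} = \left(-19 + \frac{4023}{5017}\right)^{2} = \left(- \frac{91300}{5017}\right)^{2} = \frac{8335690000}{25170289}$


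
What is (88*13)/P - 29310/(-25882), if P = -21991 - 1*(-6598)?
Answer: 210779911/199200813 ≈ 1.0581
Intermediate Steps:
P = -15393 (P = -21991 + 6598 = -15393)
(88*13)/P - 29310/(-25882) = (88*13)/(-15393) - 29310/(-25882) = 1144*(-1/15393) - 29310*(-1/25882) = -1144/15393 + 14655/12941 = 210779911/199200813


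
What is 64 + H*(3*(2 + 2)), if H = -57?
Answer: -620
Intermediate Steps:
64 + H*(3*(2 + 2)) = 64 - 171*(2 + 2) = 64 - 171*4 = 64 - 57*12 = 64 - 684 = -620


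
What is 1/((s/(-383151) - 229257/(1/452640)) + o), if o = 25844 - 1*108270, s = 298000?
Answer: -383151/39759951273902806 ≈ -9.6366e-12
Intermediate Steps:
o = -82426 (o = 25844 - 108270 = -82426)
1/((s/(-383151) - 229257/(1/452640)) + o) = 1/((298000/(-383151) - 229257/(1/452640)) - 82426) = 1/((298000*(-1/383151) - 229257/1/452640) - 82426) = 1/((-298000/383151 - 229257*452640) - 82426) = 1/((-298000/383151 - 103770888480) - 82426) = 1/(-39759919692298480/383151 - 82426) = 1/(-39759951273902806/383151) = -383151/39759951273902806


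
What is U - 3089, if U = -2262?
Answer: -5351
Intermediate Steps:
U - 3089 = -2262 - 3089 = -5351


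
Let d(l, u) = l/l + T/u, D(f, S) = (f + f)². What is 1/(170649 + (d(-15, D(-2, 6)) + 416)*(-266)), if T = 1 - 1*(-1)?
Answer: 4/238775 ≈ 1.6752e-5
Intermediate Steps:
D(f, S) = 4*f² (D(f, S) = (2*f)² = 4*f²)
T = 2 (T = 1 + 1 = 2)
d(l, u) = 1 + 2/u (d(l, u) = l/l + 2/u = 1 + 2/u)
1/(170649 + (d(-15, D(-2, 6)) + 416)*(-266)) = 1/(170649 + ((2 + 4*(-2)²)/((4*(-2)²)) + 416)*(-266)) = 1/(170649 + ((2 + 4*4)/((4*4)) + 416)*(-266)) = 1/(170649 + ((2 + 16)/16 + 416)*(-266)) = 1/(170649 + ((1/16)*18 + 416)*(-266)) = 1/(170649 + (9/8 + 416)*(-266)) = 1/(170649 + (3337/8)*(-266)) = 1/(170649 - 443821/4) = 1/(238775/4) = 4/238775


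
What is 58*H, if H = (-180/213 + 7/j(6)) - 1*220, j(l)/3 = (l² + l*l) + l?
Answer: -106390067/8307 ≈ -12807.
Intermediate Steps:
j(l) = 3*l + 6*l² (j(l) = 3*((l² + l*l) + l) = 3*((l² + l²) + l) = 3*(2*l² + l) = 3*(l + 2*l²) = 3*l + 6*l²)
H = -3668623/16614 (H = (-180/213 + 7/((3*6*(1 + 2*6)))) - 1*220 = (-180*1/213 + 7/((3*6*(1 + 12)))) - 220 = (-60/71 + 7/((3*6*13))) - 220 = (-60/71 + 7/234) - 220 = -13543/16614 - 220 = -3668623/16614 ≈ -220.82)
58*H = 58*(-3668623/16614) = -106390067/8307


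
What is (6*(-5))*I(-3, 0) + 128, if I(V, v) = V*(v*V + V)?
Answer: -142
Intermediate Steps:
I(V, v) = V*(V + V*v) (I(V, v) = V*(V*v + V) = V*(V + V*v))
(6*(-5))*I(-3, 0) + 128 = (6*(-5))*((-3)²*(1 + 0)) + 128 = -270 + 128 = -142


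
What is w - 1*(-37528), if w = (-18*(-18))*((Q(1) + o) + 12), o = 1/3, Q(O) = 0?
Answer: 41524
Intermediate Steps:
o = ⅓ ≈ 0.33333
w = 3996 (w = (-18*(-18))*((0 + ⅓) + 12) = 324*(⅓ + 12) = 324*(37/3) = 3996)
w - 1*(-37528) = 3996 - 1*(-37528) = 3996 + 37528 = 41524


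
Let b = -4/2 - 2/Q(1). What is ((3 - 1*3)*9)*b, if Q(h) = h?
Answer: 0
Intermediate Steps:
b = -4 (b = -4/2 - 2/1 = -4*½ - 2*1 = -2 - 2 = -4)
((3 - 1*3)*9)*b = ((3 - 1*3)*9)*(-4) = ((3 - 3)*9)*(-4) = (0*9)*(-4) = 0*(-4) = 0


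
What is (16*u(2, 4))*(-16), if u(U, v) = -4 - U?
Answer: 1536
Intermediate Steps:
(16*u(2, 4))*(-16) = (16*(-4 - 1*2))*(-16) = (16*(-4 - 2))*(-16) = (16*(-6))*(-16) = -96*(-16) = 1536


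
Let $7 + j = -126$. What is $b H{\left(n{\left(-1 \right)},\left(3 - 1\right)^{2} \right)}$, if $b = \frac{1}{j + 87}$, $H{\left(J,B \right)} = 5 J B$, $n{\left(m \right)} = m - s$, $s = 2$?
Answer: $\frac{30}{23} \approx 1.3043$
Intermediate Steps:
$n{\left(m \right)} = -2 + m$ ($n{\left(m \right)} = m - 2 = -2 + m$)
$j = -133$ ($j = -7 - 126 = -133$)
$H{\left(J,B \right)} = 5 B J$
$b = - \frac{1}{46}$ ($b = \frac{1}{-133 + 87} = \frac{1}{-46} = - \frac{1}{46} \approx -0.021739$)
$b H{\left(n{\left(-1 \right)},\left(3 - 1\right)^{2} \right)} = - \frac{5 \left(3 - 1\right)^{2} \left(-2 - 1\right)}{46} = - \frac{5 \cdot 2^{2} \left(-3\right)}{46} = - \frac{5 \cdot 4 \left(-3\right)}{46} = \left(- \frac{1}{46}\right) \left(-60\right) = \frac{30}{23}$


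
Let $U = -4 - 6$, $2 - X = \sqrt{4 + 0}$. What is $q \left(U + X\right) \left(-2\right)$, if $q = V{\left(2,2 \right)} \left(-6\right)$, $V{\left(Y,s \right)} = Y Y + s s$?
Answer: $-960$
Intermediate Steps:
$X = 0$ ($X = 2 - \sqrt{4 + 0} = 2 - \sqrt{4} = 2 - 2 = 0$)
$V{\left(Y,s \right)} = Y^{2} + s^{2}$
$U = -10$ ($U = -4 - 6 = -10$)
$q = -48$ ($q = \left(2^{2} + 2^{2}\right) \left(-6\right) = \left(4 + 4\right) \left(-6\right) = 8 \left(-6\right) = -48$)
$q \left(U + X\right) \left(-2\right) = - 48 \left(-10 + 0\right) \left(-2\right) = - 48 \left(\left(-10\right) \left(-2\right)\right) = \left(-48\right) 20 = -960$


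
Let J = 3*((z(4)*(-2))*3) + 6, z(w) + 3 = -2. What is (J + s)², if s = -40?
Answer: 3136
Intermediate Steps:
z(w) = -5 (z(w) = -3 - 2 = -5)
J = 96 (J = 3*(-5*(-2)*3) + 6 = 3*(10*3) + 6 = 3*30 + 6 = 90 + 6 = 96)
(J + s)² = (96 - 40)² = 56² = 3136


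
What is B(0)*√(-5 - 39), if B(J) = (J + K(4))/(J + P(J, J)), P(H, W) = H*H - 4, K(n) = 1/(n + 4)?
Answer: -I*√11/16 ≈ -0.20729*I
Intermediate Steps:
K(n) = 1/(4 + n)
P(H, W) = -4 + H² (P(H, W) = H² - 4 = -4 + H²)
B(J) = (⅛ + J)/(-4 + J + J²) (B(J) = (J + 1/(4 + 4))/(J + (-4 + J²)) = (J + 1/8)/(-4 + J + J²) = (J + ⅛)/(-4 + J + J²) = (⅛ + J)/(-4 + J + J²))
B(0)*√(-5 - 39) = ((⅛ + 0)/(-4 + 0 + 0²))*√(-5 - 39) = ((⅛)/(-4 + 0 + 0))*√(-44) = ((⅛)/(-4))*(2*I*√11) = (-¼*⅛)*(2*I*√11) = -I*√11/16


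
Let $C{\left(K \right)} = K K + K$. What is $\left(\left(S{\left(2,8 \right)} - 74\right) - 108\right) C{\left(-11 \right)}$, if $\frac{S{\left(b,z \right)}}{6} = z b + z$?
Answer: $-4180$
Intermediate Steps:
$S{\left(b,z \right)} = 6 z + 6 b z$ ($S{\left(b,z \right)} = 6 \left(z b + z\right) = 6 \left(b z + z\right) = 6 \left(z + b z\right) = 6 z + 6 b z$)
$C{\left(K \right)} = K + K^{2}$ ($C{\left(K \right)} = K^{2} + K = K + K^{2}$)
$\left(\left(S{\left(2,8 \right)} - 74\right) - 108\right) C{\left(-11 \right)} = \left(\left(6 \cdot 8 \left(1 + 2\right) - 74\right) - 108\right) \left(- 11 \left(1 - 11\right)\right) = \left(\left(6 \cdot 8 \cdot 3 - 74\right) - 108\right) \left(\left(-11\right) \left(-10\right)\right) = \left(\left(144 - 74\right) - 108\right) 110 = \left(70 - 108\right) 110 = \left(-38\right) 110 = -4180$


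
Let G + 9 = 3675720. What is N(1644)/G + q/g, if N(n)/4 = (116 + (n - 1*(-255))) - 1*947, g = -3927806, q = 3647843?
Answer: -4463879018047/4812493240022 ≈ -0.92756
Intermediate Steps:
G = 3675711 (G = -9 + 3675720 = 3675711)
N(n) = -2304 + 4*n (N(n) = 4*((116 + (n - 1*(-255))) - 1*947) = 4*((116 + (n + 255)) - 947) = 4*((116 + (255 + n)) - 947) = 4*((371 + n) - 947) = 4*(-576 + n) = -2304 + 4*n)
N(1644)/G + q/g = (-2304 + 4*1644)/3675711 + 3647843/(-3927806) = (-2304 + 6576)*(1/3675711) + 3647843*(-1/3927806) = 4272*(1/3675711) - 3647843/3927806 = 1424/1225237 - 3647843/3927806 = -4463879018047/4812493240022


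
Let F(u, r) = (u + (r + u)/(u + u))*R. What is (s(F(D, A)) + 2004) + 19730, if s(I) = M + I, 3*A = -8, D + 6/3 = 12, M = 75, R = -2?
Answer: 326824/15 ≈ 21788.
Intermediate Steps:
D = 10 (D = -2 + 12 = 10)
A = -8/3 (A = (⅓)*(-8) = -8/3 ≈ -2.6667)
F(u, r) = -2*u - (r + u)/u (F(u, r) = (u + (r + u)/(u + u))*(-2) = (u + (r + u)/((2*u)))*(-2) = (u + (r + u)*(1/(2*u)))*(-2) = (u + (r + u)/(2*u))*(-2) = -2*u - (r + u)/u)
s(I) = 75 + I
(s(F(D, A)) + 2004) + 19730 = ((75 + (-1 - 2*10 - 1*(-8/3)/10)) + 2004) + 19730 = ((75 + (-1 - 20 - 1*(-8/3)*⅒)) + 2004) + 19730 = ((75 + (-1 - 20 + 4/15)) + 2004) + 19730 = ((75 - 311/15) + 2004) + 19730 = (814/15 + 2004) + 19730 = 30874/15 + 19730 = 326824/15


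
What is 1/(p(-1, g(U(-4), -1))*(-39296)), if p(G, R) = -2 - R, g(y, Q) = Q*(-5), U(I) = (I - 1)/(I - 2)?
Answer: 1/275072 ≈ 3.6354e-6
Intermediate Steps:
U(I) = (-1 + I)/(-2 + I)
g(y, Q) = -5*Q
1/(p(-1, g(U(-4), -1))*(-39296)) = 1/((-2 - (-5)*(-1))*(-39296)) = 1/((-2 - 1*5)*(-39296)) = 1/((-2 - 5)*(-39296)) = 1/(-7*(-39296)) = 1/275072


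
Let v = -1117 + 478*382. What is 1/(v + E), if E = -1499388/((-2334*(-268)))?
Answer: 52126/9459649405 ≈ 5.5104e-6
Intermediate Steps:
E = -124949/52126 (E = -1499388/625512 = -1499388*1/625512 = -124949/52126 ≈ -2.3971)
v = 181479 (v = -1117 + 182596 = 181479)
1/(v + E) = 1/(181479 - 124949/52126) = 1/(9459649405/52126) = 52126/9459649405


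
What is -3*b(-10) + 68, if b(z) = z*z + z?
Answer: -202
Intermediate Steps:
b(z) = z + z**2 (b(z) = z**2 + z = z + z**2)
-3*b(-10) + 68 = -(-30)*(1 - 10) + 68 = -(-30)*(-9) + 68 = -3*90 + 68 = -270 + 68 = -202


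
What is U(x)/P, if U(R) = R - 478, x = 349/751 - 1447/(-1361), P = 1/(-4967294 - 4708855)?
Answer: 4712355895570428/1022111 ≈ 4.6104e+9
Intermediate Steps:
P = -1/9676149 (P = 1/(-9676149) = -1/9676149 ≈ -1.0335e-7)
x = 1561686/1022111 (x = 349*(1/751) - 1447*(-1/1361) = 349/751 + 1447/1361 = 1561686/1022111 ≈ 1.5279)
U(R) = -478 + R
U(x)/P = (-478 + 1561686/1022111)/(-1/9676149) = -487007372/1022111*(-9676149) = 4712355895570428/1022111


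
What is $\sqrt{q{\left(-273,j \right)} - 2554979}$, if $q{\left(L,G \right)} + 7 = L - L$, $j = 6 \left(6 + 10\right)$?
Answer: $i \sqrt{2554986} \approx 1598.4 i$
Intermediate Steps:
$j = 96$ ($j = 6 \cdot 16 = 96$)
$q{\left(L,G \right)} = -7$ ($q{\left(L,G \right)} = -7 + \left(L - L\right) = -7 + 0 = -7$)
$\sqrt{q{\left(-273,j \right)} - 2554979} = \sqrt{-7 - 2554979} = \sqrt{-2554986} = i \sqrt{2554986}$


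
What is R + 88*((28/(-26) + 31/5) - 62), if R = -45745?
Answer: -3298761/65 ≈ -50750.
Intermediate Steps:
R + 88*((28/(-26) + 31/5) - 62) = -45745 + 88*((28/(-26) + 31/5) - 62) = -45745 + 88*((28*(-1/26) + 31*(⅕)) - 62) = -45745 + 88*((-14/13 + 31/5) - 62) = -45745 + 88*(333/65 - 62) = -45745 + 88*(-3697/65) = -45745 - 325336/65 = -3298761/65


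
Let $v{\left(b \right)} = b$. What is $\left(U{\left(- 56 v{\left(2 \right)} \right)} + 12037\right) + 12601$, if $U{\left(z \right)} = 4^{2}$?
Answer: $24654$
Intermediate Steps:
$U{\left(z \right)} = 16$
$\left(U{\left(- 56 v{\left(2 \right)} \right)} + 12037\right) + 12601 = \left(16 + 12037\right) + 12601 = 12053 + 12601 = 24654$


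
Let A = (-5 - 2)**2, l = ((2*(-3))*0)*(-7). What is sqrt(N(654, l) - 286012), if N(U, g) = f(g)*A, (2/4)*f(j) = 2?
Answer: 2*I*sqrt(71454) ≈ 534.62*I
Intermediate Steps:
l = 0 (l = -6*0*(-7) = 0*(-7) = 0)
A = 49 (A = (-7)**2 = 49)
f(j) = 4 (f(j) = 2*2 = 4)
N(U, g) = 196 (N(U, g) = 4*49 = 196)
sqrt(N(654, l) - 286012) = sqrt(196 - 286012) = sqrt(-285816) = 2*I*sqrt(71454)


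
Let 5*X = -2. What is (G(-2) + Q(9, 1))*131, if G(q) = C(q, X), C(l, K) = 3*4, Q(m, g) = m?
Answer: 2751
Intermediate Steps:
X = -⅖ (X = (⅕)*(-2) = -⅖ ≈ -0.40000)
C(l, K) = 12
G(q) = 12
(G(-2) + Q(9, 1))*131 = (12 + 9)*131 = 21*131 = 2751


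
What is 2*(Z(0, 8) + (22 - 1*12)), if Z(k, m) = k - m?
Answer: 4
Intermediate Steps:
2*(Z(0, 8) + (22 - 1*12)) = 2*((0 - 1*8) + (22 - 1*12)) = 2*((0 - 8) + (22 - 12)) = 2*(-8 + 10) = 2*2 = 4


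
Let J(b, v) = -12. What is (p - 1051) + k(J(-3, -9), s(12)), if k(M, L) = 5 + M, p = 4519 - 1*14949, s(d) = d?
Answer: -11488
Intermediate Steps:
p = -10430 (p = 4519 - 14949 = -10430)
(p - 1051) + k(J(-3, -9), s(12)) = (-10430 - 1051) + (5 - 12) = -11481 - 7 = -11488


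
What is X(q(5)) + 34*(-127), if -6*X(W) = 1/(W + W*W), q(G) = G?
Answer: -777241/180 ≈ -4318.0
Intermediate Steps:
X(W) = -1/(6*(W + W**2)) (X(W) = -1/(6*(W + W*W)) = -1/(6*(W + W**2)))
X(q(5)) + 34*(-127) = -1/6/(5*(1 + 5)) + 34*(-127) = -1/6*1/5/6 - 4318 = -1/6*1/5*1/6 - 4318 = -1/180 - 4318 = -777241/180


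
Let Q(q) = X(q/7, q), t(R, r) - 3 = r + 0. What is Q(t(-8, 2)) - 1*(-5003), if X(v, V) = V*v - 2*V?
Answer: 34976/7 ≈ 4996.6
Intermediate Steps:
t(R, r) = 3 + r (t(R, r) = 3 + (r + 0) = 3 + r)
X(v, V) = -2*V + V*v
Q(q) = q*(-2 + q/7)
Q(t(-8, 2)) - 1*(-5003) = (3 + 2)*(-14 + (3 + 2))/7 - 1*(-5003) = (⅐)*5*(-14 + 5) + 5003 = (⅐)*5*(-9) + 5003 = -45/7 + 5003 = 34976/7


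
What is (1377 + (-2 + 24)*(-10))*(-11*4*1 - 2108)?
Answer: -2489864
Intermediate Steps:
(1377 + (-2 + 24)*(-10))*(-11*4*1 - 2108) = (1377 + 22*(-10))*(-44*1 - 2108) = (1377 - 220)*(-44 - 2108) = 1157*(-2152) = -2489864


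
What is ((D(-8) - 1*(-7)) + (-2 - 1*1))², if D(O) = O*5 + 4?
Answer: 1024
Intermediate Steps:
D(O) = 4 + 5*O (D(O) = 5*O + 4 = 4 + 5*O)
((D(-8) - 1*(-7)) + (-2 - 1*1))² = (((4 + 5*(-8)) - 1*(-7)) + (-2 - 1*1))² = (((4 - 40) + 7) + (-2 - 1))² = ((-36 + 7) - 3)² = (-29 - 3)² = (-32)² = 1024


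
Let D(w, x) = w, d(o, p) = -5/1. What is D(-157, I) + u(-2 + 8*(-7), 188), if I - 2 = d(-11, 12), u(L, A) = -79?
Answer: -236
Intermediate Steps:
d(o, p) = -5 (d(o, p) = -5*1 = -5)
I = -3 (I = 2 - 5 = -3)
D(-157, I) + u(-2 + 8*(-7), 188) = -157 - 79 = -236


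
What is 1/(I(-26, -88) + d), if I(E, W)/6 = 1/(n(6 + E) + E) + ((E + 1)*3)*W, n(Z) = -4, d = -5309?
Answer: 5/171454 ≈ 2.9162e-5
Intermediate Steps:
I(E, W) = 6/(-4 + E) + 6*W*(3 + 3*E) (I(E, W) = 6*(1/(-4 + E) + ((E + 1)*3)*W) = 6*(1/(-4 + E) + ((1 + E)*3)*W) = 6*(1/(-4 + E) + (3 + 3*E)*W) = 6*(1/(-4 + E) + W*(3 + 3*E)) = 6/(-4 + E) + 6*W*(3 + 3*E))
1/(I(-26, -88) + d) = 1/(6*(1 - 12*(-88) - 9*(-26)*(-88) + 3*(-88)*(-26)**2)/(-4 - 26) - 5309) = 1/(6*(1 + 1056 - 20592 + 3*(-88)*676)/(-30) - 5309) = 1/(6*(-1/30)*(1 + 1056 - 20592 - 178464) - 5309) = 1/(6*(-1/30)*(-197999) - 5309) = 1/(197999/5 - 5309) = 1/(171454/5) = 5/171454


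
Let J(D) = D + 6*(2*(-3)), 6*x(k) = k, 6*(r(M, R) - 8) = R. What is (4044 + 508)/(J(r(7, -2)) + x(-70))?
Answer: -569/5 ≈ -113.80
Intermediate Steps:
r(M, R) = 8 + R/6
x(k) = k/6
J(D) = -36 + D (J(D) = D + 6*(-6) = D - 36 = -36 + D)
(4044 + 508)/(J(r(7, -2)) + x(-70)) = (4044 + 508)/((-36 + (8 + (1/6)*(-2))) + (1/6)*(-70)) = 4552/((-36 + (8 - 1/3)) - 35/3) = 4552/((-36 + 23/3) - 35/3) = 4552/(-85/3 - 35/3) = 4552/(-40) = 4552*(-1/40) = -569/5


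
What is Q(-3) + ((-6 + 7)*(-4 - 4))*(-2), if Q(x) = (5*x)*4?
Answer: -44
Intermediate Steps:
Q(x) = 20*x
Q(-3) + ((-6 + 7)*(-4 - 4))*(-2) = 20*(-3) + ((-6 + 7)*(-4 - 4))*(-2) = -60 + (1*(-8))*(-2) = -60 - 8*(-2) = -60 + 16 = -44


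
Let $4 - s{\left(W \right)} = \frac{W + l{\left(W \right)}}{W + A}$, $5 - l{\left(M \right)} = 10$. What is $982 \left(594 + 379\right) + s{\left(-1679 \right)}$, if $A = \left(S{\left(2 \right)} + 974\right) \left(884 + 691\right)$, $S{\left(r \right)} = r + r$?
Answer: $\frac{1470184755474}{1538671} \approx 9.5549 \cdot 10^{5}$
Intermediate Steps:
$l{\left(M \right)} = -5$ ($l{\left(M \right)} = 5 - 10 = -5$)
$S{\left(r \right)} = 2 r$
$A = 1540350$ ($A = \left(2 \cdot 2 + 974\right) \left(884 + 691\right) = \left(4 + 974\right) 1575 = 978 \cdot 1575 = 1540350$)
$s{\left(W \right)} = 4 - \frac{-5 + W}{1540350 + W}$ ($s{\left(W \right)} = 4 - \frac{W - 5}{W + 1540350} = 4 - \frac{-5 + W}{1540350 + W}$)
$982 \left(594 + 379\right) + s{\left(-1679 \right)} = 982 \left(594 + 379\right) + \frac{6161405 + 3 \left(-1679\right)}{1540350 - 1679} = 982 \cdot 973 + \frac{6161405 - 5037}{1538671} = 955486 + \frac{1}{1538671} \cdot 6156368 = 955486 + \frac{6156368}{1538671} = \frac{1470184755474}{1538671}$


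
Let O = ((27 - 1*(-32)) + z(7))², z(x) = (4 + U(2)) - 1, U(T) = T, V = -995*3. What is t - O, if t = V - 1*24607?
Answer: -31688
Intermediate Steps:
V = -2985
z(x) = 5 (z(x) = (4 + 2) - 1 = 6 - 1 = 5)
t = -27592 (t = -2985 - 1*24607 = -2985 - 24607 = -27592)
O = 4096 (O = ((27 - 1*(-32)) + 5)² = ((27 + 32) + 5)² = (59 + 5)² = 64² = 4096)
t - O = -27592 - 1*4096 = -27592 - 4096 = -31688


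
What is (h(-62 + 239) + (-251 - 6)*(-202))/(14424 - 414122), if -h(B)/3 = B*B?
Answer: 42073/399698 ≈ 0.10526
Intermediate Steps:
h(B) = -3*B² (h(B) = -3*B*B = -3*B²)
(h(-62 + 239) + (-251 - 6)*(-202))/(14424 - 414122) = (-3*(-62 + 239)² + (-251 - 6)*(-202))/(14424 - 414122) = (-3*177² - 257*(-202))/(-399698) = (-3*31329 + 51914)*(-1/399698) = (-93987 + 51914)*(-1/399698) = -42073*(-1/399698) = 42073/399698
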